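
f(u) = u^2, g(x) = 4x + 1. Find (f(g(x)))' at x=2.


Using the chain rule: (f(g(x)))' = f'(g(x)) * g'(x)
First, find g(2):
g(2) = 4 * 2 + 1 = 9
Next, f'(u) = 2u
And g'(x) = 4
So f'(g(2)) * g'(2)
= 2 * 9 * 4
= 72

72


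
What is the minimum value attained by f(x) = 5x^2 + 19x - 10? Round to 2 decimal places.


For a quadratic f(x) = ax^2 + bx + c with a > 0, the minimum is at the vertex.
Vertex x-coordinate: x = -b/(2a)
x = -(19) / (2 * 5)
x = -19/10
Substitute back to find the minimum value:
f(-19/10) = 5 * (-19/10)^2 + 19 * (-19/10) - 10
= 361/20 - 361/10 - 10
= -561/20 = -28.05

-28.05


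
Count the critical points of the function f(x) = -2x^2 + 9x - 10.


Find where f'(x) = 0:
f'(x) = -4x + 9
Set f'(x) = 0:
-4x + 9 = 0
x = -9 / (-4) = 9/4
This is a linear equation in x, so there is exactly one solution.
Number of critical points: 1

1


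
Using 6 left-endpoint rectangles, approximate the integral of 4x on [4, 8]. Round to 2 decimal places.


Left Riemann sum uses left endpoints of each subinterval.
Interval: [4, 8], n = 6
dx = (8 - 4) / 6 = 2/3
Left endpoints: [4, 14/3, 16/3, 6, 20/3, 22/3]
f values: [16, 56/3, 64/3, 24, 80/3, 88/3]
Sum = dx * (sum of f values)
= 2/3 * 136
= 272/3 ≈ 90.67

90.67


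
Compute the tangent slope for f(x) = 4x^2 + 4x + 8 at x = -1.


The slope of the tangent line equals f'(x) at the point.
f(x) = 4x^2 + 4x + 8
f'(x) = 8x + 4
At x = -1:
f'(-1) = 8 * (-1) + 4
= -8 + 4
= -4

-4


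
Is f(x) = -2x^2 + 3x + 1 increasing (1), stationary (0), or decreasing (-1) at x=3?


Compute f'(x) to determine behavior:
f'(x) = -4x + 3
f'(3) = -4 * 3 + 3
= -12 + 3
= -9
Since f'(3) < 0, the function is decreasing (-1)

-1


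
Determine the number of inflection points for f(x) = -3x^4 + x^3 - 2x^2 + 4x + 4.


Inflection points occur where f''(x) = 0 and concavity changes.
f(x) = -3x^4 + x^3 - 2x^2 + 4x + 4
f'(x) = -12x^3 + 3x^2 - 4x + 4
f''(x) = -36x^2 + 6x - 4
This is a quadratic in x. Use the discriminant to count real roots.
Discriminant = (6)^2 - 4 * (-36) * (-4)
= 36 - 576
= -540
Since discriminant < 0, f''(x) = 0 has no real solutions.
Number of inflection points: 0

0


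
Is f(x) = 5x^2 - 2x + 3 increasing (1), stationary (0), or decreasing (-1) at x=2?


Compute f'(x) to determine behavior:
f'(x) = 10x - 2
f'(2) = 10 * 2 - 2
= 20 - 2
= 18
Since f'(2) > 0, the function is increasing (1)

1


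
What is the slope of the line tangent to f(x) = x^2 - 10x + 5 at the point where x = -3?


The slope of the tangent line equals f'(x) at the point.
f(x) = x^2 - 10x + 5
f'(x) = 2x - 10
At x = -3:
f'(-3) = 2 * (-3) - 10
= -6 - 10
= -16

-16


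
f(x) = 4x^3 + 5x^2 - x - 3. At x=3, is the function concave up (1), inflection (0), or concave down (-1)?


Concavity is determined by the sign of f''(x).
f(x) = 4x^3 + 5x^2 - x - 3
f'(x) = 12x^2 + 10x - 1
f''(x) = 24x + 10
f''(3) = 24 * 3 + 10
= 72 + 10
= 82
Since f''(3) > 0, the function is concave up (1)

1


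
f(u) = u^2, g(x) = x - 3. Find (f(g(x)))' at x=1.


Using the chain rule: (f(g(x)))' = f'(g(x)) * g'(x)
First, find g(1):
g(1) = 1 * 1 - 3 = -2
Next, f'(u) = 2u
And g'(x) = 1
So f'(g(1)) * g'(1)
= 2 * (-2) * 1
= -4

-4


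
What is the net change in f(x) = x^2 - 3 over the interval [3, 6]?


Net change = f(b) - f(a)
f(x) = x^2 - 3
Compute f(6):
f(6) = 1 * 6^2 + 0 * 6 - 3
= 36 + 0 - 3
= 33
Compute f(3):
f(3) = 1 * 3^2 + 0 * 3 - 3
= 9 + 0 - 3
= 6
Net change = 33 - 6 = 27

27


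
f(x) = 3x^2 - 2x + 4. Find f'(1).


Differentiate term by term using power and sum rules:
f(x) = 3x^2 - 2x + 4
f'(x) = 6x - 2
Substitute x = 1:
f'(1) = 6 * 1 - 2
= 6 - 2
= 4

4


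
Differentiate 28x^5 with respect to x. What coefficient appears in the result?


We apply the power rule: d/dx [ax^n] = a*n * x^(n-1)
d/dx [28x^5]
= 28 * 5 * x^(5-1)
= 140x^4
The coefficient is 140

140


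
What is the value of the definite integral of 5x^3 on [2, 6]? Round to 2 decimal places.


Find the antiderivative of 5x^3:
F(x) = 5/4 * x^4
Apply the Fundamental Theorem of Calculus:
F(6) - F(2)
= 5/4 * 6^4 - 5/4 * 2^4
= 5/4 * (1296 - 16)
= 5/4 * 1280
= 1600 = 1600.00

1600.00


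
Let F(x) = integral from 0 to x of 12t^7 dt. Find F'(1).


By the Fundamental Theorem of Calculus (Part 1):
If F(x) = integral from 0 to x of f(t) dt, then F'(x) = f(x)
Here f(t) = 12t^7
So F'(x) = 12x^7
Evaluate at x = 1:
F'(1) = 12 * 1^7
= 12 * 1
= 12

12


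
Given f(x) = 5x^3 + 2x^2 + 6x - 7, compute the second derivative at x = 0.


First derivative:
f'(x) = 15x^2 + 4x + 6
Second derivative:
f''(x) = 30x + 4
Substitute x = 0:
f''(0) = 30 * 0 + 4
= 0 + 4
= 4

4


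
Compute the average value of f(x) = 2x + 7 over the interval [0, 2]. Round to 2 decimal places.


Average value = 1/(b-a) * integral from a to b of f(x) dx
First compute the integral of 2x + 7:
F(x) = x^2 + 7x
F(2) = 1 * 4 + 7 * 2 = 18
F(0) = 1 * 0 + 7 * 0 = 0
Integral = 18 - 0 = 18
Average = 18 / (2 - 0) = 18 / 2
= 9 = 9.00

9.00


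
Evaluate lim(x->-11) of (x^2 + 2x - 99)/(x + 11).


Direct substitution gives 0/0, so we factor the numerator.
Factor: (x^2 + 2x - 99) = (x + 11)(x - 9)
Cancel the common factor (x + 11):
(x^2 + 2x - 99)/(x + 11) = (x - 9)
Now substitute x = -11:
= (-11) - (9) = -20

-20


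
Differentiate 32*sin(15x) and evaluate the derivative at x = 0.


Apply the chain rule to differentiate 32*sin(15x):
d/dx [32*sin(15x)]
= 32 * cos(15x) * d/dx(15x)
= 32 * 15 * cos(15x)
= 480 * cos(15x)
Evaluate at x = 0:
= 480 * cos(0)
= 480 * 1
= 480

480


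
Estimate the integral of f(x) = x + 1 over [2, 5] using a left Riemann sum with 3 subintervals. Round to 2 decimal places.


Left Riemann sum uses left endpoints of each subinterval.
Interval: [2, 5], n = 3
dx = (5 - 2) / 3 = 1
Left endpoints: [2, 3, 4]
f values: [3, 4, 5]
Sum = dx * (sum of f values)
= 1 * 12
= 12 = 12.00

12.00


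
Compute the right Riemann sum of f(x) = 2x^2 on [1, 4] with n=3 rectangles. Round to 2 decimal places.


Right Riemann sum uses right endpoints of each subinterval.
Interval: [1, 4], n = 3
dx = (4 - 1) / 3 = 1
Right endpoints: [2, 3, 4]
f values: [8, 18, 32]
Sum = dx * (sum of f values)
= 1 * 58
= 58 = 58.00

58.00


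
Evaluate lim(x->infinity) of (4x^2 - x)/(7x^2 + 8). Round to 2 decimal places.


For limits at infinity with equal-degree polynomials,
we compare leading coefficients.
Numerator leading term: 4x^2
Denominator leading term: 7x^2
Divide both by x^2:
lim = (4 - 1/x) / (7 + 8/x^2)
As x -> infinity, the 1/x and 1/x^2 terms vanish:
= 4/7 ≈ 0.57

0.57


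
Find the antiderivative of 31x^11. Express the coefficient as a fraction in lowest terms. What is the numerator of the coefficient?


Apply the power rule for integration:
integral of ax^n dx = a/(n+1) * x^(n+1) + C
integral of 31x^11 dx
= 31/12 * x^12 + C
The coefficient in lowest terms is 31/12, and its numerator is 31

31


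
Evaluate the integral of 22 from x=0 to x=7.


The integral of a constant k over [a, b] equals k * (b - a).
integral from 0 to 7 of 22 dx
= 22 * (7 - 0)
= 22 * 7
= 154

154


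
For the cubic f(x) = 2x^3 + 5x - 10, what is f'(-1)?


Differentiate f(x) = 2x^3 + 5x - 10 term by term:
f'(x) = 6x^2 + 5
Substitute x = -1:
f'(-1) = 6 * (-1)^2 + 0 * (-1) + 5
= 6 + 0 + 5
= 11

11


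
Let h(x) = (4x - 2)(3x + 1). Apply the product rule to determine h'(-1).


Let u(x) = 4x - 2 and v(x) = 3x + 1
u'(x) = 4
v'(x) = 3
Product rule: h'(x) = u'(x)*v(x) + u(x)*v'(x)
= 4 * (3x + 1) + (4x - 2) * 3
At x = -1:
u(-1) = 4 * (-1) - 2 = -6
v(-1) = 3 * (-1) + 1 = -2
h'(-1) = 4 * (-2) + (-6) * 3
= -8 - 18
= -26

-26


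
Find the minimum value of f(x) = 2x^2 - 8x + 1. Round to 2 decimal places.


For a quadratic f(x) = ax^2 + bx + c with a > 0, the minimum is at the vertex.
Vertex x-coordinate: x = -b/(2a)
x = -(-8) / (2 * 2)
x = 8/4 = 2
Substitute back to find the minimum value:
f(2) = 2 * 2^2 - 8 * 2 + 1
= 8 - 16 + 1
= -7 = -7.00

-7.00


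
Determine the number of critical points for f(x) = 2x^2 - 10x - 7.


Find where f'(x) = 0:
f'(x) = 4x - 10
Set f'(x) = 0:
4x - 10 = 0
x = 10 / 4 = 5/2
This is a linear equation in x, so there is exactly one solution.
Number of critical points: 1

1


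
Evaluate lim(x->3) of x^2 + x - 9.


Since polynomials are continuous, we use direct substitution.
lim(x->3) of x^2 + x - 9
= 1 * 3^2 + 1 * 3 - 9
= 9 + 3 - 9
= 3

3


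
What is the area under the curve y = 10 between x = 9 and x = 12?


The area under a constant function y = 10 is a rectangle.
Width = 12 - 9 = 3
Height = 10
Area = width * height
= 3 * 10
= 30

30


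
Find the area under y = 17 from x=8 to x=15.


The area under a constant function y = 17 is a rectangle.
Width = 15 - 8 = 7
Height = 17
Area = width * height
= 7 * 17
= 119

119


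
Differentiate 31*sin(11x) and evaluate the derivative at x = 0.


Apply the chain rule to differentiate 31*sin(11x):
d/dx [31*sin(11x)]
= 31 * cos(11x) * d/dx(11x)
= 31 * 11 * cos(11x)
= 341 * cos(11x)
Evaluate at x = 0:
= 341 * cos(0)
= 341 * 1
= 341

341


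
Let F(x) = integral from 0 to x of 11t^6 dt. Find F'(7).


By the Fundamental Theorem of Calculus (Part 1):
If F(x) = integral from 0 to x of f(t) dt, then F'(x) = f(x)
Here f(t) = 11t^6
So F'(x) = 11x^6
Evaluate at x = 7:
F'(7) = 11 * 7^6
= 11 * 117649
= 1294139

1294139


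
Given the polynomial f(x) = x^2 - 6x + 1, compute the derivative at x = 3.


Differentiate term by term using power and sum rules:
f(x) = x^2 - 6x + 1
f'(x) = 2x - 6
Substitute x = 3:
f'(3) = 2 * 3 - 6
= 6 - 6
= 0

0


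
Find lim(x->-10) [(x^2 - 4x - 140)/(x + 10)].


Direct substitution gives 0/0, so we factor the numerator.
Factor: (x^2 - 4x - 140) = (x + 10)(x - 14)
Cancel the common factor (x + 10):
(x^2 - 4x - 140)/(x + 10) = (x - 14)
Now substitute x = -10:
= (-10) - (14) = -24

-24


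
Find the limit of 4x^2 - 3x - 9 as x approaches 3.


Since polynomials are continuous, we use direct substitution.
lim(x->3) of 4x^2 - 3x - 9
= 4 * 3^2 - 3 * 3 - 9
= 36 - 9 - 9
= 18

18


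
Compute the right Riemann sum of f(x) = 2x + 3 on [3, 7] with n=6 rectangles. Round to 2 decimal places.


Right Riemann sum uses right endpoints of each subinterval.
Interval: [3, 7], n = 6
dx = (7 - 3) / 6 = 2/3
Right endpoints: [11/3, 13/3, 5, 17/3, 19/3, 7]
f values: [31/3, 35/3, 13, 43/3, 47/3, 17]
Sum = dx * (sum of f values)
= 2/3 * 82
= 164/3 ≈ 54.67

54.67


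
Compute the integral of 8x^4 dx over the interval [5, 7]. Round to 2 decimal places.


Find the antiderivative of 8x^4:
F(x) = 8/5 * x^5
Apply the Fundamental Theorem of Calculus:
F(7) - F(5)
= 8/5 * 7^5 - 8/5 * 5^5
= 8/5 * (16807 - 3125)
= 8/5 * 13682
= 109456/5 = 21891.20

21891.20


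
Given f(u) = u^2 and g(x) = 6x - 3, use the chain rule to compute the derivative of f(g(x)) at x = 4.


Using the chain rule: (f(g(x)))' = f'(g(x)) * g'(x)
First, find g(4):
g(4) = 6 * 4 - 3 = 21
Next, f'(u) = 2u
And g'(x) = 6
So f'(g(4)) * g'(4)
= 2 * 21 * 6
= 252

252


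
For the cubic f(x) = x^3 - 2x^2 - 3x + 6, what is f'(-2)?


Differentiate f(x) = x^3 - 2x^2 - 3x + 6 term by term:
f'(x) = 3x^2 - 4x - 3
Substitute x = -2:
f'(-2) = 3 * (-2)^2 - 4 * (-2) - 3
= 12 + 8 - 3
= 17

17


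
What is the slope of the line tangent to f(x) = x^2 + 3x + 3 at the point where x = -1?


The slope of the tangent line equals f'(x) at the point.
f(x) = x^2 + 3x + 3
f'(x) = 2x + 3
At x = -1:
f'(-1) = 2 * (-1) + 3
= -2 + 3
= 1

1


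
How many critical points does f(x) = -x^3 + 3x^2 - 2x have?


Find where f'(x) = 0:
f(x) = -x^3 + 3x^2 - 2x
f'(x) = -3x^2 + 6x - 2
This is a quadratic in x. Use the discriminant to count real roots.
Discriminant = (6)^2 - 4 * (-3) * (-2)
= 36 - 24
= 12
Since discriminant > 0, f'(x) = 0 has 2 real solutions.
Number of critical points: 2

2


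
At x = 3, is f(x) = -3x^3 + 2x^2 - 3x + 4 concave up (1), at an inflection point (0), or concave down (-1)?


Concavity is determined by the sign of f''(x).
f(x) = -3x^3 + 2x^2 - 3x + 4
f'(x) = -9x^2 + 4x - 3
f''(x) = -18x + 4
f''(3) = -18 * 3 + 4
= -54 + 4
= -50
Since f''(3) < 0, the function is concave down (-1)

-1


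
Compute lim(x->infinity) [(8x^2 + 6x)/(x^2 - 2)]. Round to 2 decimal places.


For limits at infinity with equal-degree polynomials,
we compare leading coefficients.
Numerator leading term: 8x^2
Denominator leading term: x^2
Divide both by x^2:
lim = (8 + 6/x) / (1 - 2/x^2)
As x -> infinity, the 1/x and 1/x^2 terms vanish:
= 8/1 = 8 = 8.00

8.00


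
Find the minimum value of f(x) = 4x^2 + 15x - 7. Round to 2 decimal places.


For a quadratic f(x) = ax^2 + bx + c with a > 0, the minimum is at the vertex.
Vertex x-coordinate: x = -b/(2a)
x = -(15) / (2 * 4)
x = -15/8
Substitute back to find the minimum value:
f(-15/8) = 4 * (-15/8)^2 + 15 * (-15/8) - 7
= 225/16 - 225/8 - 7
= -337/16 ≈ -21.06

-21.06


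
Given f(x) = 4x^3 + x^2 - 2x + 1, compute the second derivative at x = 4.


First derivative:
f'(x) = 12x^2 + 2x - 2
Second derivative:
f''(x) = 24x + 2
Substitute x = 4:
f''(4) = 24 * 4 + 2
= 96 + 2
= 98

98


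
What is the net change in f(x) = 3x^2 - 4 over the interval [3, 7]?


Net change = f(b) - f(a)
f(x) = 3x^2 - 4
Compute f(7):
f(7) = 3 * 7^2 + 0 * 7 - 4
= 147 + 0 - 4
= 143
Compute f(3):
f(3) = 3 * 3^2 + 0 * 3 - 4
= 27 + 0 - 4
= 23
Net change = 143 - 23 = 120

120


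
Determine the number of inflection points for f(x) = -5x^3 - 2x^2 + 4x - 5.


Inflection points occur where f''(x) = 0 and concavity changes.
f(x) = -5x^3 - 2x^2 + 4x - 5
f'(x) = -15x^2 - 4x + 4
f''(x) = -30x - 4
Set f''(x) = 0:
-30x - 4 = 0
x = 4 / (-30) = -2/15
Since f''(x) is linear (degree 1), it changes sign at this point.
Therefore there is exactly 1 inflection point.

1


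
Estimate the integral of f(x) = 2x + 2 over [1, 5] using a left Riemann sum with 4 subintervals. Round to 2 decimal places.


Left Riemann sum uses left endpoints of each subinterval.
Interval: [1, 5], n = 4
dx = (5 - 1) / 4 = 1
Left endpoints: [1, 2, 3, 4]
f values: [4, 6, 8, 10]
Sum = dx * (sum of f values)
= 1 * 28
= 28 = 28.00

28.00


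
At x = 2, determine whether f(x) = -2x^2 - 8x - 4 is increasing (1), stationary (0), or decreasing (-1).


Compute f'(x) to determine behavior:
f'(x) = -4x - 8
f'(2) = -4 * 2 - 8
= -8 - 8
= -16
Since f'(2) < 0, the function is decreasing (-1)

-1


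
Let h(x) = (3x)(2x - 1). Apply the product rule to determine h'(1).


Let u(x) = 3x and v(x) = 2x - 1
u'(x) = 3
v'(x) = 2
Product rule: h'(x) = u'(x)*v(x) + u(x)*v'(x)
= 3 * (2x - 1) + (3x) * 2
At x = 1:
u(1) = 3 * 1 + 0 = 3
v(1) = 2 * 1 - 1 = 1
h'(1) = 3 * 1 + 3 * 2
= 3 + 6
= 9

9


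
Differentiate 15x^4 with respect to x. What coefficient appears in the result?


We apply the power rule: d/dx [ax^n] = a*n * x^(n-1)
d/dx [15x^4]
= 15 * 4 * x^(4-1)
= 60x^3
The coefficient is 60

60


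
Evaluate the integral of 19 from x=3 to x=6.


The integral of a constant k over [a, b] equals k * (b - a).
integral from 3 to 6 of 19 dx
= 19 * (6 - 3)
= 19 * 3
= 57

57


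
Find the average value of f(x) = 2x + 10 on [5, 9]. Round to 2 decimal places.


Average value = 1/(b-a) * integral from a to b of f(x) dx
First compute the integral of 2x + 10:
F(x) = x^2 + 10x
F(9) = 1 * 81 + 10 * 9 = 171
F(5) = 1 * 25 + 10 * 5 = 75
Integral = 171 - 75 = 96
Average = 96 / (9 - 5) = 96 / 4
= 24 = 24.00

24.00


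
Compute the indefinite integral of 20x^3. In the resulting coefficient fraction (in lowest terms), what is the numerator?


Apply the power rule for integration:
integral of ax^n dx = a/(n+1) * x^(n+1) + C
integral of 20x^3 dx
= 20/4 * x^4 + C
= 5 * x^4 + C
The coefficient in lowest terms is 5 = 5/1, so its numerator is 5

5


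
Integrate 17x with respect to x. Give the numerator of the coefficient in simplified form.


Apply the power rule for integration:
integral of ax^n dx = a/(n+1) * x^(n+1) + C
integral of 17x dx
= 17/2 * x^2 + C
The coefficient in lowest terms is 17/2, and its numerator is 17

17


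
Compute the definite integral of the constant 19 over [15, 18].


The integral of a constant k over [a, b] equals k * (b - a).
integral from 15 to 18 of 19 dx
= 19 * (18 - 15)
= 19 * 3
= 57

57


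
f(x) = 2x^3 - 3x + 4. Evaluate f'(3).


Differentiate f(x) = 2x^3 - 3x + 4 term by term:
f'(x) = 6x^2 - 3
Substitute x = 3:
f'(3) = 6 * 3^2 + 0 * 3 - 3
= 54 + 0 - 3
= 51

51


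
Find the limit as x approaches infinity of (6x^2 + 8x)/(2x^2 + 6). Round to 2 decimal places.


For limits at infinity with equal-degree polynomials,
we compare leading coefficients.
Numerator leading term: 6x^2
Denominator leading term: 2x^2
Divide both by x^2:
lim = (6 + 8/x) / (2 + 6/x^2)
As x -> infinity, the 1/x and 1/x^2 terms vanish:
= 6/2 = 3 = 3.00

3.00


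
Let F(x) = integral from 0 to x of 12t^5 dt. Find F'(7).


By the Fundamental Theorem of Calculus (Part 1):
If F(x) = integral from 0 to x of f(t) dt, then F'(x) = f(x)
Here f(t) = 12t^5
So F'(x) = 12x^5
Evaluate at x = 7:
F'(7) = 12 * 7^5
= 12 * 16807
= 201684

201684


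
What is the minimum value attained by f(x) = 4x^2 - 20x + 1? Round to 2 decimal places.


For a quadratic f(x) = ax^2 + bx + c with a > 0, the minimum is at the vertex.
Vertex x-coordinate: x = -b/(2a)
x = -(-20) / (2 * 4)
x = 20/8 = 5/2
Substitute back to find the minimum value:
f(5/2) = 4 * (5/2)^2 - 20 * (5/2) + 1
= 25 - 50 + 1
= -24 = -24.00

-24.00


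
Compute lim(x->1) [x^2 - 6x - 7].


Since polynomials are continuous, we use direct substitution.
lim(x->1) of x^2 - 6x - 7
= 1 * 1^2 - 6 * 1 - 7
= 1 - 6 - 7
= -12

-12


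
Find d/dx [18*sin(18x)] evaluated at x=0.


Apply the chain rule to differentiate 18*sin(18x):
d/dx [18*sin(18x)]
= 18 * cos(18x) * d/dx(18x)
= 18 * 18 * cos(18x)
= 324 * cos(18x)
Evaluate at x = 0:
= 324 * cos(0)
= 324 * 1
= 324

324


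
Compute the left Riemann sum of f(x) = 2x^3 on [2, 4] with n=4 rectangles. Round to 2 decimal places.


Left Riemann sum uses left endpoints of each subinterval.
Interval: [2, 4], n = 4
dx = (4 - 2) / 4 = 1/2
Left endpoints: [2, 5/2, 3, 7/2]
f values: [16, 125/4, 54, 343/4]
Sum = dx * (sum of f values)
= 1/2 * 187
= 187/2 = 93.50

93.50


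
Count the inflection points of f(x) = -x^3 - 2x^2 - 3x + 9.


Inflection points occur where f''(x) = 0 and concavity changes.
f(x) = -x^3 - 2x^2 - 3x + 9
f'(x) = -3x^2 - 4x - 3
f''(x) = -6x - 4
Set f''(x) = 0:
-6x - 4 = 0
x = 4 / (-6) = -2/3
Since f''(x) is linear (degree 1), it changes sign at this point.
Therefore there is exactly 1 inflection point.

1


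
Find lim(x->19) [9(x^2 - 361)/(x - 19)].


Direct substitution gives 0/0, so we factor the numerator.
Factor: 9(x^2 - 361) = 9 * (x - 19)(x + 19)
Cancel the common factor (x - 19):
9(x^2 - 361)/(x - 19) = 9 * (x + 19)
Now substitute x = 19:
= 9 * (19 + 19) = 342

342


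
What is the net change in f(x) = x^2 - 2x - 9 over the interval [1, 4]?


Net change = f(b) - f(a)
f(x) = x^2 - 2x - 9
Compute f(4):
f(4) = 1 * 4^2 - 2 * 4 - 9
= 16 - 8 - 9
= -1
Compute f(1):
f(1) = 1 * 1^2 - 2 * 1 - 9
= 1 - 2 - 9
= -10
Net change = -1 - (-10) = 9

9


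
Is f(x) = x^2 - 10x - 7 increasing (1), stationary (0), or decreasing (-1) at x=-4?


Compute f'(x) to determine behavior:
f'(x) = 2x - 10
f'(-4) = 2 * (-4) - 10
= -8 - 10
= -18
Since f'(-4) < 0, the function is decreasing (-1)

-1


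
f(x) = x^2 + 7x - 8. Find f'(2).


Differentiate term by term using power and sum rules:
f(x) = x^2 + 7x - 8
f'(x) = 2x + 7
Substitute x = 2:
f'(2) = 2 * 2 + 7
= 4 + 7
= 11

11


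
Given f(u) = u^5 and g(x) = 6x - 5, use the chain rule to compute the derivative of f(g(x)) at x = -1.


Using the chain rule: (f(g(x)))' = f'(g(x)) * g'(x)
First, find g(-1):
g(-1) = 6 * (-1) - 5 = -11
Next, f'(u) = 5u^4
And g'(x) = 6
So f'(g(-1)) * g'(-1)
= 5 * (-11)^4 * 6
= 5 * 14641 * 6
= 439230

439230


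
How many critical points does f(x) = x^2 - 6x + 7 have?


Find where f'(x) = 0:
f'(x) = 2x - 6
Set f'(x) = 0:
2x - 6 = 0
x = 6 / 2 = 3
This is a linear equation in x, so there is exactly one solution.
Number of critical points: 1

1


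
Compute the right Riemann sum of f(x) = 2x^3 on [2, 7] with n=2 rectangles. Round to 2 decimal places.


Right Riemann sum uses right endpoints of each subinterval.
Interval: [2, 7], n = 2
dx = (7 - 2) / 2 = 5/2
Right endpoints: [9/2, 7]
f values: [729/4, 686]
Sum = dx * (sum of f values)
= 5/2 * 3473/4
= 17365/8 ≈ 2170.63

2170.63


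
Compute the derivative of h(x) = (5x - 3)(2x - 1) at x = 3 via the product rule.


Let u(x) = 5x - 3 and v(x) = 2x - 1
u'(x) = 5
v'(x) = 2
Product rule: h'(x) = u'(x)*v(x) + u(x)*v'(x)
= 5 * (2x - 1) + (5x - 3) * 2
At x = 3:
u(3) = 5 * 3 - 3 = 12
v(3) = 2 * 3 - 1 = 5
h'(3) = 5 * 5 + 12 * 2
= 25 + 24
= 49

49


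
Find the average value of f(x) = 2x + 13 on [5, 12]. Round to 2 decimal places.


Average value = 1/(b-a) * integral from a to b of f(x) dx
First compute the integral of 2x + 13:
F(x) = x^2 + 13x
F(12) = 1 * 144 + 13 * 12 = 300
F(5) = 1 * 25 + 13 * 5 = 90
Integral = 300 - 90 = 210
Average = 210 / (12 - 5) = 210 / 7
= 30 = 30.00

30.00


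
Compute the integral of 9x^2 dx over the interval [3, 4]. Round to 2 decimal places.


Find the antiderivative of 9x^2:
F(x) = 9/3 * x^3
Apply the Fundamental Theorem of Calculus:
F(4) - F(3)
= 9/3 * 4^3 - 9/3 * 3^3
= 9/3 * (64 - 27)
= 9/3 * 37
= 111 = 111.00

111.00


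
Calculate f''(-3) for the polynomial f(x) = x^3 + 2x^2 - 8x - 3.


First derivative:
f'(x) = 3x^2 + 4x - 8
Second derivative:
f''(x) = 6x + 4
Substitute x = -3:
f''(-3) = 6 * (-3) + 4
= -18 + 4
= -14

-14


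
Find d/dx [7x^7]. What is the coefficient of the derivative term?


We apply the power rule: d/dx [ax^n] = a*n * x^(n-1)
d/dx [7x^7]
= 7 * 7 * x^(7-1)
= 49x^6
The coefficient is 49

49


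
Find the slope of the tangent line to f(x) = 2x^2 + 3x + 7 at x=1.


The slope of the tangent line equals f'(x) at the point.
f(x) = 2x^2 + 3x + 7
f'(x) = 4x + 3
At x = 1:
f'(1) = 4 * 1 + 3
= 4 + 3
= 7

7


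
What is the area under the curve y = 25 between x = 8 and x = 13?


The area under a constant function y = 25 is a rectangle.
Width = 13 - 8 = 5
Height = 25
Area = width * height
= 5 * 25
= 125

125


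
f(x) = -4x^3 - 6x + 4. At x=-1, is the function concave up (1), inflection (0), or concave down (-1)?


Concavity is determined by the sign of f''(x).
f(x) = -4x^3 - 6x + 4
f'(x) = -12x^2 - 6
f''(x) = -24x
f''(-1) = -24 * (-1) + 0
= 24 + 0
= 24
Since f''(-1) > 0, the function is concave up (1)

1


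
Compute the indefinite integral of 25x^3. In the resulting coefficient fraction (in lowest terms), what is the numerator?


Apply the power rule for integration:
integral of ax^n dx = a/(n+1) * x^(n+1) + C
integral of 25x^3 dx
= 25/4 * x^4 + C
The coefficient in lowest terms is 25/4, and its numerator is 25

25


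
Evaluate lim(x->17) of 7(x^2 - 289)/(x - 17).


Direct substitution gives 0/0, so we factor the numerator.
Factor: 7(x^2 - 289) = 7 * (x - 17)(x + 17)
Cancel the common factor (x - 17):
7(x^2 - 289)/(x - 17) = 7 * (x + 17)
Now substitute x = 17:
= 7 * (17 + 17) = 238

238


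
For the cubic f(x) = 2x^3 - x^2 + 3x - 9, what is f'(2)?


Differentiate f(x) = 2x^3 - x^2 + 3x - 9 term by term:
f'(x) = 6x^2 - 2x + 3
Substitute x = 2:
f'(2) = 6 * 2^2 - 2 * 2 + 3
= 24 - 4 + 3
= 23

23


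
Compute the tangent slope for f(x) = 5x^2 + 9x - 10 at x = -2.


The slope of the tangent line equals f'(x) at the point.
f(x) = 5x^2 + 9x - 10
f'(x) = 10x + 9
At x = -2:
f'(-2) = 10 * (-2) + 9
= -20 + 9
= -11

-11


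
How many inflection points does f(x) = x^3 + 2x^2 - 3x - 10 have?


Inflection points occur where f''(x) = 0 and concavity changes.
f(x) = x^3 + 2x^2 - 3x - 10
f'(x) = 3x^2 + 4x - 3
f''(x) = 6x + 4
Set f''(x) = 0:
6x + 4 = 0
x = -4 / 6 = -2/3
Since f''(x) is linear (degree 1), it changes sign at this point.
Therefore there is exactly 1 inflection point.

1


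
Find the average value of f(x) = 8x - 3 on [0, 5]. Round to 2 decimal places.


Average value = 1/(b-a) * integral from a to b of f(x) dx
First compute the integral of 8x - 3:
F(x) = 4x^2 - 3x
F(5) = 4 * 25 - 3 * 5 = 85
F(0) = 4 * 0 - 3 * 0 = 0
Integral = 85 - 0 = 85
Average = 85 / (5 - 0) = 85 / 5
= 17 = 17.00

17.00


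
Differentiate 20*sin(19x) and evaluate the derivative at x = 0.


Apply the chain rule to differentiate 20*sin(19x):
d/dx [20*sin(19x)]
= 20 * cos(19x) * d/dx(19x)
= 20 * 19 * cos(19x)
= 380 * cos(19x)
Evaluate at x = 0:
= 380 * cos(0)
= 380 * 1
= 380

380


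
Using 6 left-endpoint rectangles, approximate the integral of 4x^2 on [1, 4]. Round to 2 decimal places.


Left Riemann sum uses left endpoints of each subinterval.
Interval: [1, 4], n = 6
dx = (4 - 1) / 6 = 1/2
Left endpoints: [1, 3/2, 2, 5/2, 3, 7/2]
f values: [4, 9, 16, 25, 36, 49]
Sum = dx * (sum of f values)
= 1/2 * 139
= 139/2 = 69.50

69.50


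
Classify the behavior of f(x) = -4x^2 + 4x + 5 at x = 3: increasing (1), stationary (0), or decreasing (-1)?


Compute f'(x) to determine behavior:
f'(x) = -8x + 4
f'(3) = -8 * 3 + 4
= -24 + 4
= -20
Since f'(3) < 0, the function is decreasing (-1)

-1


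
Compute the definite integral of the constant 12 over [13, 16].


The integral of a constant k over [a, b] equals k * (b - a).
integral from 13 to 16 of 12 dx
= 12 * (16 - 13)
= 12 * 3
= 36

36


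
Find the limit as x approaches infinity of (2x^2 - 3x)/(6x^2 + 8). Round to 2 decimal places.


For limits at infinity with equal-degree polynomials,
we compare leading coefficients.
Numerator leading term: 2x^2
Denominator leading term: 6x^2
Divide both by x^2:
lim = (2 - 3/x) / (6 + 8/x^2)
As x -> infinity, the 1/x and 1/x^2 terms vanish:
= 2/6 = 1/3 ≈ 0.33

0.33


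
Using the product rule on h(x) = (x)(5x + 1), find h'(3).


Let u(x) = x and v(x) = 5x + 1
u'(x) = 1
v'(x) = 5
Product rule: h'(x) = u'(x)*v(x) + u(x)*v'(x)
= 1 * (5x + 1) + (x) * 5
At x = 3:
u(3) = 1 * 3 + 0 = 3
v(3) = 5 * 3 + 1 = 16
h'(3) = 1 * 16 + 3 * 5
= 16 + 15
= 31

31


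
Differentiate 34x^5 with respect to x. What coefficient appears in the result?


We apply the power rule: d/dx [ax^n] = a*n * x^(n-1)
d/dx [34x^5]
= 34 * 5 * x^(5-1)
= 170x^4
The coefficient is 170

170


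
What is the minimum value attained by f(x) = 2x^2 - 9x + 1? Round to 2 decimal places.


For a quadratic f(x) = ax^2 + bx + c with a > 0, the minimum is at the vertex.
Vertex x-coordinate: x = -b/(2a)
x = -(-9) / (2 * 2)
x = 9/4
Substitute back to find the minimum value:
f(9/4) = 2 * (9/4)^2 - 9 * (9/4) + 1
= 81/8 - 81/4 + 1
= -73/8 ≈ -9.13

-9.13


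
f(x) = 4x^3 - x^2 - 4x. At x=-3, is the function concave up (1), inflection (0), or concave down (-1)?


Concavity is determined by the sign of f''(x).
f(x) = 4x^3 - x^2 - 4x
f'(x) = 12x^2 - 2x - 4
f''(x) = 24x - 2
f''(-3) = 24 * (-3) - 2
= -72 - 2
= -74
Since f''(-3) < 0, the function is concave down (-1)

-1


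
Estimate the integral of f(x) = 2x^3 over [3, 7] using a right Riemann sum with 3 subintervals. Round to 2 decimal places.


Right Riemann sum uses right endpoints of each subinterval.
Interval: [3, 7], n = 3
dx = (7 - 3) / 3 = 4/3
Right endpoints: [13/3, 17/3, 7]
f values: [4394/27, 9826/27, 686]
Sum = dx * (sum of f values)
= 4/3 * 3638/3
= 14552/9 ≈ 1616.89

1616.89


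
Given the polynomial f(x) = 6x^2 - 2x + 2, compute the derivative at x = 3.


Differentiate term by term using power and sum rules:
f(x) = 6x^2 - 2x + 2
f'(x) = 12x - 2
Substitute x = 3:
f'(3) = 12 * 3 - 2
= 36 - 2
= 34

34


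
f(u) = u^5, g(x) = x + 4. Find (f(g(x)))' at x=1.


Using the chain rule: (f(g(x)))' = f'(g(x)) * g'(x)
First, find g(1):
g(1) = 1 * 1 + 4 = 5
Next, f'(u) = 5u^4
And g'(x) = 1
So f'(g(1)) * g'(1)
= 5 * 5^4 * 1
= 5 * 625 * 1
= 3125

3125


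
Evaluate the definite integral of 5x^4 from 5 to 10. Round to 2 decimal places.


Find the antiderivative of 5x^4:
F(x) = 5/5 * x^5
Apply the Fundamental Theorem of Calculus:
F(10) - F(5)
= 5/5 * 10^5 - 5/5 * 5^5
= 5/5 * (100000 - 3125)
= 5/5 * 96875
= 96875 = 96875.00

96875.00


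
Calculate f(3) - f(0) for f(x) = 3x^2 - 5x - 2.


Net change = f(b) - f(a)
f(x) = 3x^2 - 5x - 2
Compute f(3):
f(3) = 3 * 3^2 - 5 * 3 - 2
= 27 - 15 - 2
= 10
Compute f(0):
f(0) = 3 * 0^2 - 5 * 0 - 2
= 0 + 0 - 2
= -2
Net change = 10 - (-2) = 12

12


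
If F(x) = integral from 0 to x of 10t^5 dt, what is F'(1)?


By the Fundamental Theorem of Calculus (Part 1):
If F(x) = integral from 0 to x of f(t) dt, then F'(x) = f(x)
Here f(t) = 10t^5
So F'(x) = 10x^5
Evaluate at x = 1:
F'(1) = 10 * 1^5
= 10 * 1
= 10

10


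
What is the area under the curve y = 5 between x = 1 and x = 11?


The area under a constant function y = 5 is a rectangle.
Width = 11 - 1 = 10
Height = 5
Area = width * height
= 10 * 5
= 50

50


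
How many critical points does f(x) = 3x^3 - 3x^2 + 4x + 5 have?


Find where f'(x) = 0:
f(x) = 3x^3 - 3x^2 + 4x + 5
f'(x) = 9x^2 - 6x + 4
This is a quadratic in x. Use the discriminant to count real roots.
Discriminant = (-6)^2 - 4 * 9 * 4
= 36 - 144
= -108
Since discriminant < 0, f'(x) = 0 has no real solutions.
Number of critical points: 0

0


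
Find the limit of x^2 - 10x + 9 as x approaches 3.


Since polynomials are continuous, we use direct substitution.
lim(x->3) of x^2 - 10x + 9
= 1 * 3^2 - 10 * 3 + 9
= 9 - 30 + 9
= -12

-12


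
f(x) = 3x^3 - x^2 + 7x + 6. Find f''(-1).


First derivative:
f'(x) = 9x^2 - 2x + 7
Second derivative:
f''(x) = 18x - 2
Substitute x = -1:
f''(-1) = 18 * (-1) - 2
= -18 - 2
= -20

-20


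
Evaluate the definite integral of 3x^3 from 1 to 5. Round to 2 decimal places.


Find the antiderivative of 3x^3:
F(x) = 3/4 * x^4
Apply the Fundamental Theorem of Calculus:
F(5) - F(1)
= 3/4 * 5^4 - 3/4 * 1^4
= 3/4 * (625 - 1)
= 3/4 * 624
= 468 = 468.00

468.00


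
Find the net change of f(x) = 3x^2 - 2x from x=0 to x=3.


Net change = f(b) - f(a)
f(x) = 3x^2 - 2x
Compute f(3):
f(3) = 3 * 3^2 - 2 * 3 + 0
= 27 - 6 + 0
= 21
Compute f(0):
f(0) = 3 * 0^2 - 2 * 0 + 0
= 0 + 0 + 0
= 0
Net change = 21 - 0 = 21

21


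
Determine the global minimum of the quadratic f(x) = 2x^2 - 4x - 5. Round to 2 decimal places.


For a quadratic f(x) = ax^2 + bx + c with a > 0, the minimum is at the vertex.
Vertex x-coordinate: x = -b/(2a)
x = -(-4) / (2 * 2)
x = 4/4 = 1
Substitute back to find the minimum value:
f(1) = 2 * 1^2 - 4 * 1 - 5
= 2 - 4 - 5
= -7 = -7.00

-7.00


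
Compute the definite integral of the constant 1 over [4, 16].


The integral of a constant k over [a, b] equals k * (b - a).
integral from 4 to 16 of 1 dx
= 1 * (16 - 4)
= 1 * 12
= 12

12


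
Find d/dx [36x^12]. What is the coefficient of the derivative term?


We apply the power rule: d/dx [ax^n] = a*n * x^(n-1)
d/dx [36x^12]
= 36 * 12 * x^(12-1)
= 432x^11
The coefficient is 432

432


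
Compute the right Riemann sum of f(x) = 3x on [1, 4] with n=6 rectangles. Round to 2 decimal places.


Right Riemann sum uses right endpoints of each subinterval.
Interval: [1, 4], n = 6
dx = (4 - 1) / 6 = 1/2
Right endpoints: [3/2, 2, 5/2, 3, 7/2, 4]
f values: [9/2, 6, 15/2, 9, 21/2, 12]
Sum = dx * (sum of f values)
= 1/2 * 99/2
= 99/4 = 24.75

24.75


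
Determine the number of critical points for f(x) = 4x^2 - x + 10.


Find where f'(x) = 0:
f'(x) = 8x - 1
Set f'(x) = 0:
8x - 1 = 0
x = 1 / 8 = 1/8
This is a linear equation in x, so there is exactly one solution.
Number of critical points: 1

1


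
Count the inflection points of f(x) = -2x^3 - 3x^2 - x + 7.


Inflection points occur where f''(x) = 0 and concavity changes.
f(x) = -2x^3 - 3x^2 - x + 7
f'(x) = -6x^2 - 6x - 1
f''(x) = -12x - 6
Set f''(x) = 0:
-12x - 6 = 0
x = 6 / (-12) = -1/2
Since f''(x) is linear (degree 1), it changes sign at this point.
Therefore there is exactly 1 inflection point.

1


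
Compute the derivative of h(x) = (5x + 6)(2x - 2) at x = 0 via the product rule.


Let u(x) = 5x + 6 and v(x) = 2x - 2
u'(x) = 5
v'(x) = 2
Product rule: h'(x) = u'(x)*v(x) + u(x)*v'(x)
= 5 * (2x - 2) + (5x + 6) * 2
At x = 0:
u(0) = 5 * 0 + 6 = 6
v(0) = 2 * 0 - 2 = -2
h'(0) = 5 * (-2) + 6 * 2
= -10 + 12
= 2

2


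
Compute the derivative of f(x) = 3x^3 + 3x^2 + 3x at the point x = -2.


Differentiate f(x) = 3x^3 + 3x^2 + 3x term by term:
f'(x) = 9x^2 + 6x + 3
Substitute x = -2:
f'(-2) = 9 * (-2)^2 + 6 * (-2) + 3
= 36 - 12 + 3
= 27

27


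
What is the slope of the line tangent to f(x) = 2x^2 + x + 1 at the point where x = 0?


The slope of the tangent line equals f'(x) at the point.
f(x) = 2x^2 + x + 1
f'(x) = 4x + 1
At x = 0:
f'(0) = 4 * 0 + 1
= 0 + 1
= 1

1


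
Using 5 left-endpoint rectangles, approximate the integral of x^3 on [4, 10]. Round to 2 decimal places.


Left Riemann sum uses left endpoints of each subinterval.
Interval: [4, 10], n = 5
dx = (10 - 4) / 5 = 6/5
Left endpoints: [4, 26/5, 32/5, 38/5, 44/5]
f values: [64, 17576/125, 32768/125, 54872/125, 85184/125]
Sum = dx * (sum of f values)
= 6/5 * 7936/5
= 47616/25 = 1904.64

1904.64


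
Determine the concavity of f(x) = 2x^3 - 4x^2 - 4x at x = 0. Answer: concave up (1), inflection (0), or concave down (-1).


Concavity is determined by the sign of f''(x).
f(x) = 2x^3 - 4x^2 - 4x
f'(x) = 6x^2 - 8x - 4
f''(x) = 12x - 8
f''(0) = 12 * 0 - 8
= 0 - 8
= -8
Since f''(0) < 0, the function is concave down (-1)

-1


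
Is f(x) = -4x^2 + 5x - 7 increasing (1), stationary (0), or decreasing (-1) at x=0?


Compute f'(x) to determine behavior:
f'(x) = -8x + 5
f'(0) = -8 * 0 + 5
= 0 + 5
= 5
Since f'(0) > 0, the function is increasing (1)

1


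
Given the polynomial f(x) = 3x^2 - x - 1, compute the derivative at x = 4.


Differentiate term by term using power and sum rules:
f(x) = 3x^2 - x - 1
f'(x) = 6x - 1
Substitute x = 4:
f'(4) = 6 * 4 - 1
= 24 - 1
= 23

23


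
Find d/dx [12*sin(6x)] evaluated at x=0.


Apply the chain rule to differentiate 12*sin(6x):
d/dx [12*sin(6x)]
= 12 * cos(6x) * d/dx(6x)
= 12 * 6 * cos(6x)
= 72 * cos(6x)
Evaluate at x = 0:
= 72 * cos(0)
= 72 * 1
= 72

72


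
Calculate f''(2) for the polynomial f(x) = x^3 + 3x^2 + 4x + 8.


First derivative:
f'(x) = 3x^2 + 6x + 4
Second derivative:
f''(x) = 6x + 6
Substitute x = 2:
f''(2) = 6 * 2 + 6
= 12 + 6
= 18

18


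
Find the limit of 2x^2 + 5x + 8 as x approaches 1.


Since polynomials are continuous, we use direct substitution.
lim(x->1) of 2x^2 + 5x + 8
= 2 * 1^2 + 5 * 1 + 8
= 2 + 5 + 8
= 15

15


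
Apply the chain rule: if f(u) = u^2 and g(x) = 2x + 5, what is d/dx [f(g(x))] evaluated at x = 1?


Using the chain rule: (f(g(x)))' = f'(g(x)) * g'(x)
First, find g(1):
g(1) = 2 * 1 + 5 = 7
Next, f'(u) = 2u
And g'(x) = 2
So f'(g(1)) * g'(1)
= 2 * 7 * 2
= 28

28


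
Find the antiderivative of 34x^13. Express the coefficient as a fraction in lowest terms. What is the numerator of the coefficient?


Apply the power rule for integration:
integral of ax^n dx = a/(n+1) * x^(n+1) + C
integral of 34x^13 dx
= 34/14 * x^14 + C
= 17/7 * x^14 + C
The coefficient in lowest terms is 17/7, and its numerator is 17

17


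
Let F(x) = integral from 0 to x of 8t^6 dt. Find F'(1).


By the Fundamental Theorem of Calculus (Part 1):
If F(x) = integral from 0 to x of f(t) dt, then F'(x) = f(x)
Here f(t) = 8t^6
So F'(x) = 8x^6
Evaluate at x = 1:
F'(1) = 8 * 1^6
= 8 * 1
= 8

8


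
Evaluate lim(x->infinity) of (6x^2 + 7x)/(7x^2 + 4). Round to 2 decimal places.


For limits at infinity with equal-degree polynomials,
we compare leading coefficients.
Numerator leading term: 6x^2
Denominator leading term: 7x^2
Divide both by x^2:
lim = (6 + 7/x) / (7 + 4/x^2)
As x -> infinity, the 1/x and 1/x^2 terms vanish:
= 6/7 ≈ 0.86

0.86


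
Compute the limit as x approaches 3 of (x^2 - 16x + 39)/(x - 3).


Direct substitution gives 0/0, so we factor the numerator.
Factor: (x^2 - 16x + 39) = (x - 3)(x - 13)
Cancel the common factor (x - 3):
(x^2 - 16x + 39)/(x - 3) = (x - 13)
Now substitute x = 3:
= (3) - (13) = -10

-10


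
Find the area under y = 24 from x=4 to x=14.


The area under a constant function y = 24 is a rectangle.
Width = 14 - 4 = 10
Height = 24
Area = width * height
= 10 * 24
= 240

240


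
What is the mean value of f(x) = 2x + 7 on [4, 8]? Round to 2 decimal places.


Average value = 1/(b-a) * integral from a to b of f(x) dx
First compute the integral of 2x + 7:
F(x) = x^2 + 7x
F(8) = 1 * 64 + 7 * 8 = 120
F(4) = 1 * 16 + 7 * 4 = 44
Integral = 120 - 44 = 76
Average = 76 / (8 - 4) = 76 / 4
= 19 = 19.00

19.00


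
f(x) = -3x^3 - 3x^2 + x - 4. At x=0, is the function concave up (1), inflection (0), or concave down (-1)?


Concavity is determined by the sign of f''(x).
f(x) = -3x^3 - 3x^2 + x - 4
f'(x) = -9x^2 - 6x + 1
f''(x) = -18x - 6
f''(0) = -18 * 0 - 6
= 0 - 6
= -6
Since f''(0) < 0, the function is concave down (-1)

-1


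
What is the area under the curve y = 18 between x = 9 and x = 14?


The area under a constant function y = 18 is a rectangle.
Width = 14 - 9 = 5
Height = 18
Area = width * height
= 5 * 18
= 90

90


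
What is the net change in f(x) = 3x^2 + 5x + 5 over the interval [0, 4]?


Net change = f(b) - f(a)
f(x) = 3x^2 + 5x + 5
Compute f(4):
f(4) = 3 * 4^2 + 5 * 4 + 5
= 48 + 20 + 5
= 73
Compute f(0):
f(0) = 3 * 0^2 + 5 * 0 + 5
= 0 + 0 + 5
= 5
Net change = 73 - 5 = 68

68


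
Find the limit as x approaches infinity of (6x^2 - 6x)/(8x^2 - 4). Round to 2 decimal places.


For limits at infinity with equal-degree polynomials,
we compare leading coefficients.
Numerator leading term: 6x^2
Denominator leading term: 8x^2
Divide both by x^2:
lim = (6 - 6/x) / (8 - 4/x^2)
As x -> infinity, the 1/x and 1/x^2 terms vanish:
= 6/8 = 3/4 = 0.75

0.75


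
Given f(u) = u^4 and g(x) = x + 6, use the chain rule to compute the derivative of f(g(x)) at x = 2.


Using the chain rule: (f(g(x)))' = f'(g(x)) * g'(x)
First, find g(2):
g(2) = 1 * 2 + 6 = 8
Next, f'(u) = 4u^3
And g'(x) = 1
So f'(g(2)) * g'(2)
= 4 * 8^3 * 1
= 4 * 512 * 1
= 2048

2048


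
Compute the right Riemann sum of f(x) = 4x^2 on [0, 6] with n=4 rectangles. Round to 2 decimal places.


Right Riemann sum uses right endpoints of each subinterval.
Interval: [0, 6], n = 4
dx = (6 - 0) / 4 = 3/2
Right endpoints: [3/2, 3, 9/2, 6]
f values: [9, 36, 81, 144]
Sum = dx * (sum of f values)
= 3/2 * 270
= 405 = 405.00

405.00


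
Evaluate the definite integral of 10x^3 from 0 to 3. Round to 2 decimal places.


Find the antiderivative of 10x^3:
F(x) = 10/4 * x^4
Apply the Fundamental Theorem of Calculus:
F(3) - F(0)
= 10/4 * 3^4 - 10/4 * 0^4
= 10/4 * (81 - 0)
= 10/4 * 81
= 405/2 = 202.50

202.50


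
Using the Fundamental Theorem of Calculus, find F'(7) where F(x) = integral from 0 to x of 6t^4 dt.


By the Fundamental Theorem of Calculus (Part 1):
If F(x) = integral from 0 to x of f(t) dt, then F'(x) = f(x)
Here f(t) = 6t^4
So F'(x) = 6x^4
Evaluate at x = 7:
F'(7) = 6 * 7^4
= 6 * 2401
= 14406

14406


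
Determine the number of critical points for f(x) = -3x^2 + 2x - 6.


Find where f'(x) = 0:
f'(x) = -6x + 2
Set f'(x) = 0:
-6x + 2 = 0
x = -2 / (-6) = 1/3
This is a linear equation in x, so there is exactly one solution.
Number of critical points: 1

1


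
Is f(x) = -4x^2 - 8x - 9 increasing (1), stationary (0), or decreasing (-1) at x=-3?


Compute f'(x) to determine behavior:
f'(x) = -8x - 8
f'(-3) = -8 * (-3) - 8
= 24 - 8
= 16
Since f'(-3) > 0, the function is increasing (1)

1


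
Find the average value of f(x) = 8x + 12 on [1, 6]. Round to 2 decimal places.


Average value = 1/(b-a) * integral from a to b of f(x) dx
First compute the integral of 8x + 12:
F(x) = 4x^2 + 12x
F(6) = 4 * 36 + 12 * 6 = 216
F(1) = 4 * 1 + 12 * 1 = 16
Integral = 216 - 16 = 200
Average = 200 / (6 - 1) = 200 / 5
= 40 = 40.00

40.00


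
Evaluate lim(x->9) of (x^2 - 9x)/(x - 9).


Direct substitution gives 0/0, so we factor the numerator.
Factor: (x^2 - 9x) = (x - 9)(x)
Cancel the common factor (x - 9):
(x^2 - 9x)/(x - 9) = (x)
Now substitute x = 9:
= (9) - (0) = 9

9
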